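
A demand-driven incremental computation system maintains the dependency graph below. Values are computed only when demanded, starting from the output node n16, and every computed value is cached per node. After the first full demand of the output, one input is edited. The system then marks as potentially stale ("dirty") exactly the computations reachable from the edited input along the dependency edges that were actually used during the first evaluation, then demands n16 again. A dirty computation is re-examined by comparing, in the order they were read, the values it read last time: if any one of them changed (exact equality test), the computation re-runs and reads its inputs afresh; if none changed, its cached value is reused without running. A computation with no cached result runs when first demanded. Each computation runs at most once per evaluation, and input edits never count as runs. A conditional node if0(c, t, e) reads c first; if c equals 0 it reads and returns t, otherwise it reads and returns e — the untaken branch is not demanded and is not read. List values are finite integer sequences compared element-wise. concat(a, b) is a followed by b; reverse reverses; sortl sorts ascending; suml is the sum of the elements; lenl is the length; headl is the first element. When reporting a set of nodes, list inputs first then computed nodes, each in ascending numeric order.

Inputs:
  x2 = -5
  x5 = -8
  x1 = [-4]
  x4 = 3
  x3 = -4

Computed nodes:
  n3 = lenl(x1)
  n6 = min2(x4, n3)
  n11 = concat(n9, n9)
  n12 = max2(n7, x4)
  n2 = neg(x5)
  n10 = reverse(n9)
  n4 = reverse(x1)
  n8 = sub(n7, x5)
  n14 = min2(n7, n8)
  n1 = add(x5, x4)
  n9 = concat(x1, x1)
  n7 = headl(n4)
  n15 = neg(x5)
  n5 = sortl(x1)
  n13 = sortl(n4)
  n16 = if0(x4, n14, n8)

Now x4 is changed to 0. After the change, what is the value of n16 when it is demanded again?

New value of n16: -4.
Key observation: a condition flipped, so demand reaches new nodes — n14 runs for the first time.

First evaluation (everything demanded from the output):
  n4 = reverse([-4]) = [-4]
  n7 = headl([-4]) = -4
  n8 = sub(-4, -8) = 4
  n16 = if0(x4=3 -> else branch n8) = 4

Propagation after the edit:
  n14: demanded for the first time — runs, produces -4.
  n16: runs — x4 3->0; result -4.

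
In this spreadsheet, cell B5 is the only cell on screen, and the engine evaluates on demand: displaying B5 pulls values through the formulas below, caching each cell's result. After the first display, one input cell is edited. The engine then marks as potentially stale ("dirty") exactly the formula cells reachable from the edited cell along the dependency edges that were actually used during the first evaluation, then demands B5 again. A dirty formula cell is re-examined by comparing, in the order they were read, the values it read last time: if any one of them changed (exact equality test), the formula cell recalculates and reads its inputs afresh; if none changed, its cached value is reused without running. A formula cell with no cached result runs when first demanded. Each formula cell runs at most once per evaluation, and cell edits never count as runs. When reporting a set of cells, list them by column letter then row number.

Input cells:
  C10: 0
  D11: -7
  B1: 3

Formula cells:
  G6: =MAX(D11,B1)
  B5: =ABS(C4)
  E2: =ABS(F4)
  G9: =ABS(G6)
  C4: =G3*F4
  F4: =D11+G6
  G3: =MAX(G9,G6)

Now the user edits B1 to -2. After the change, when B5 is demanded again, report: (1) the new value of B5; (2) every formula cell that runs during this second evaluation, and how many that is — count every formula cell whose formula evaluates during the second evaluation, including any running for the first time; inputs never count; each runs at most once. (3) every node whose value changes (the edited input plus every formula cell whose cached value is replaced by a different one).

B5 now evaluates to 18.
Run set: B5, C4, F4, G3, G6, G9 (6 run).
Changed values: B1, B5, C4, F4, G3, G6, G9.

Initial pass — values computed on the first demand:
  G6 = MAX(-7, 3) = 3
  F4 = -7 + 3 = -4
  G9 = ABS(3) = 3
  G3 = MAX(3, 3) = 3
  C4 = 3 * -4 = -12
  B5 = ABS(-12) = 12

Second demand — change propagation:
  G6: re-runs because B1 3->-2; new result -2.
  F4: re-runs because G6 3->-2; new result -9.
  G9: re-runs because G6 3->-2; new result 2.
  G3: re-runs because G9 3->2; G6 3->-2; new result 2.
  C4: re-runs because G3 3->2; F4 -4->-9; new result -18.
  B5: re-runs because C4 -12->-18; new result 18.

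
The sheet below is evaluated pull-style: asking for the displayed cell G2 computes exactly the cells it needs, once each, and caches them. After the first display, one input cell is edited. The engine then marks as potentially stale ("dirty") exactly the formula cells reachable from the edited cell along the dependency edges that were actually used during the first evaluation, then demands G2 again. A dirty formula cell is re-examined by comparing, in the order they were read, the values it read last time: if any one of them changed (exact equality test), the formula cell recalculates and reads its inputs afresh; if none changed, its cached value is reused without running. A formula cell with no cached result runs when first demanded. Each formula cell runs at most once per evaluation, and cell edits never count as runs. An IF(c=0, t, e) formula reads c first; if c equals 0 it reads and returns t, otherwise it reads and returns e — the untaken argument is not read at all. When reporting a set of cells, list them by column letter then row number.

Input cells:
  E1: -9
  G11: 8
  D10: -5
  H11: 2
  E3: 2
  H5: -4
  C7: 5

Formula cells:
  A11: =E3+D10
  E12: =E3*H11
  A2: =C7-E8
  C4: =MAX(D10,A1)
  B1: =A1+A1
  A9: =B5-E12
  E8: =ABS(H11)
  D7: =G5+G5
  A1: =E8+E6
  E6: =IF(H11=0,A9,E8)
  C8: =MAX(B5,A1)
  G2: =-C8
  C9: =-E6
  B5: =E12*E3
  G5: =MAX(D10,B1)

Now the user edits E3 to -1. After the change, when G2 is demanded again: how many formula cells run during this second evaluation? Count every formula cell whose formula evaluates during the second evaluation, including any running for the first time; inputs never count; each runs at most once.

4 formula cells run: B5, C8, E12, G2.

First demand of the output computes:
  E8 = ABS(2) = 2
  E6 = IF(H11=0: H11=2 -> else branch E8) = 2
  A1 = 2 + 2 = 4
  E12 = 2 * 2 = 4
  B5 = 4 * 2 = 8
  C8 = MAX(8, 4) = 8
  G2 = -(8) = -8

After the edit, cleaning proceeds:
  E12: a read changed (E3 2->-1) — executes, giving -2.
  B5: a read changed (E12 4->-2; E3 2->-1) — executes, giving 2.
  C8: a read changed (B5 8->2) — executes, giving 4.
  G2: a read changed (C8 8->4) — executes, giving -4.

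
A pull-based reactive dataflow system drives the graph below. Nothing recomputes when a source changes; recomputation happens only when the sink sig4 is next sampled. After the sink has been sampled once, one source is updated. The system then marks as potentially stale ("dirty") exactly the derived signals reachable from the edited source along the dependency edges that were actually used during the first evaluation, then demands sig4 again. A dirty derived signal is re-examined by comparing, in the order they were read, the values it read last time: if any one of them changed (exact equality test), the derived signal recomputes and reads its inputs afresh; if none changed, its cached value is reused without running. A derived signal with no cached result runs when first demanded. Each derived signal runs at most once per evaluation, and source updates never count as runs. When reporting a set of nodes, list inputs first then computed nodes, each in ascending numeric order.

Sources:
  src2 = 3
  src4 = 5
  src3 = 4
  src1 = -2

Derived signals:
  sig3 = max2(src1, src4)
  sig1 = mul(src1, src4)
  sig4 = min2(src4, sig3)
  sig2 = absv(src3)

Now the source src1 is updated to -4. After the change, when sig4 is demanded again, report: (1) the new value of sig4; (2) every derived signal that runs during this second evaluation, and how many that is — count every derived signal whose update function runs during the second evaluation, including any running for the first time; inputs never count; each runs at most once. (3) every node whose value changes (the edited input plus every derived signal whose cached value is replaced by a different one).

New value of sig4: 5.
Derived signals that run: sig3 — 1 in total.
Values that change: src1.
Key observation: the change is absorbed at sig3 — it re-runs but produces the same value, and the output's value is unchanged.

First evaluation (everything demanded from the output):
  sig3 = max2(-2, 5) = 5
  sig4 = min2(5, 5) = 5

Propagation after the edit:
  sig3: runs — src1 -2->-4; result 5 (same value as before).
  sig4: checked — values it read are unchanged (src4 unchanged, sig3 unchanged); reused cached 5 without running.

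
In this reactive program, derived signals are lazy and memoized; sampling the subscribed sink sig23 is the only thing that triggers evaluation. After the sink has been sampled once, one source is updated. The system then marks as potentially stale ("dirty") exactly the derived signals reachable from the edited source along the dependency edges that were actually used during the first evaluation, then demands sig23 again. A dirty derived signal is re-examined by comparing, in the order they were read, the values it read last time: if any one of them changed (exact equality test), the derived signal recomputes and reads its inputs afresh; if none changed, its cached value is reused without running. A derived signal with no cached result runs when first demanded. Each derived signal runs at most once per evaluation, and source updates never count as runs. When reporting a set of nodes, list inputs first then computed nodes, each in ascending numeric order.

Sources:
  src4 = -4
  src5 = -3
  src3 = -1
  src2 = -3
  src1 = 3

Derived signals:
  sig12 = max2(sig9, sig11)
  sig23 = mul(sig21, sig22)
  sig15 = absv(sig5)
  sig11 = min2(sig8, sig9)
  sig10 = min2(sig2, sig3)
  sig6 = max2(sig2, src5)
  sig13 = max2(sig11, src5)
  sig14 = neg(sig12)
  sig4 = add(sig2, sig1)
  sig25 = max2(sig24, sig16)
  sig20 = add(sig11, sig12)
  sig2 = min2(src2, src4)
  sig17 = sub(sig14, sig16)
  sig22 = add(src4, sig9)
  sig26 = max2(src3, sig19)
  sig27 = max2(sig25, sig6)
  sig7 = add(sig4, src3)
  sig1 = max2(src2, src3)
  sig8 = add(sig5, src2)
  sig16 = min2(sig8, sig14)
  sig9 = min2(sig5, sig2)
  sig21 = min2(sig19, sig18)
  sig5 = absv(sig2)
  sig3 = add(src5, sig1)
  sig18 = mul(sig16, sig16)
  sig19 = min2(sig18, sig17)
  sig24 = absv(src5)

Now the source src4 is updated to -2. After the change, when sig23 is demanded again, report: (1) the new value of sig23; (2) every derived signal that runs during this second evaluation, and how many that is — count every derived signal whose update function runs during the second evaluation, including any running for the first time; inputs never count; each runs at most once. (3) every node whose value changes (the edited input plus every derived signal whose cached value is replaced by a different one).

Demanding sig23 again yields 0.
14 derived signals run: sig2, sig5, sig8, sig9, sig11, sig12, sig14, sig16, sig17, sig18, sig19, sig21, sig22, sig23.
The nodes whose values change: src4, sig2, sig5, sig8, sig9, sig11, sig12, sig14, sig16, sig18, sig19, sig21, sig22, sig23.

First demand of the output computes:
  sig2 = min2(-3, -4) = -4
  sig5 = absv(-4) = 4
  sig8 = add(4, -3) = 1
  sig9 = min2(4, -4) = -4
  sig11 = min2(1, -4) = -4
  sig12 = max2(-4, -4) = -4
  sig14 = neg(-4) = 4
  sig16 = min2(1, 4) = 1
  sig17 = sub(4, 1) = 3
  sig18 = mul(1, 1) = 1
  sig19 = min2(1, 3) = 1
  sig21 = min2(1, 1) = 1
  sig22 = add(-4, -4) = -8
  sig23 = mul(1, -8) = -8

After the edit, cleaning proceeds:
  sig2: a read changed (src4 -4->-2) — executes, giving -3.
  sig5: a read changed (sig2 -4->-3) — executes, giving 3.
  sig8: a read changed (sig5 4->3) — executes, giving 0.
  sig9: a read changed (sig5 4->3; sig2 -4->-3) — executes, giving -3.
  sig11: a read changed (sig8 1->0; sig9 -4->-3) — executes, giving -3.
  sig12: a read changed (sig9 -4->-3; sig11 -4->-3) — executes, giving -3.
  sig14: a read changed (sig12 -4->-3) — executes, giving 3.
  sig16: a read changed (sig8 1->0; sig14 4->3) — executes, giving 0.
  sig17: a read changed (sig14 4->3; sig16 1->0) — executes, giving 3 — identical to its old value.
  sig18: a read changed (sig16 1->0; sig16 1->0) — executes, giving 0.
  sig19: a read changed (sig18 1->0) — executes, giving 0.
  sig21: a read changed (sig19 1->0; sig18 1->0) — executes, giving 0.
  sig22: a read changed (src4 -4->-2; sig9 -4->-3) — executes, giving -5.
  sig23: a read changed (sig21 1->0; sig22 -8->-5) — executes, giving 0.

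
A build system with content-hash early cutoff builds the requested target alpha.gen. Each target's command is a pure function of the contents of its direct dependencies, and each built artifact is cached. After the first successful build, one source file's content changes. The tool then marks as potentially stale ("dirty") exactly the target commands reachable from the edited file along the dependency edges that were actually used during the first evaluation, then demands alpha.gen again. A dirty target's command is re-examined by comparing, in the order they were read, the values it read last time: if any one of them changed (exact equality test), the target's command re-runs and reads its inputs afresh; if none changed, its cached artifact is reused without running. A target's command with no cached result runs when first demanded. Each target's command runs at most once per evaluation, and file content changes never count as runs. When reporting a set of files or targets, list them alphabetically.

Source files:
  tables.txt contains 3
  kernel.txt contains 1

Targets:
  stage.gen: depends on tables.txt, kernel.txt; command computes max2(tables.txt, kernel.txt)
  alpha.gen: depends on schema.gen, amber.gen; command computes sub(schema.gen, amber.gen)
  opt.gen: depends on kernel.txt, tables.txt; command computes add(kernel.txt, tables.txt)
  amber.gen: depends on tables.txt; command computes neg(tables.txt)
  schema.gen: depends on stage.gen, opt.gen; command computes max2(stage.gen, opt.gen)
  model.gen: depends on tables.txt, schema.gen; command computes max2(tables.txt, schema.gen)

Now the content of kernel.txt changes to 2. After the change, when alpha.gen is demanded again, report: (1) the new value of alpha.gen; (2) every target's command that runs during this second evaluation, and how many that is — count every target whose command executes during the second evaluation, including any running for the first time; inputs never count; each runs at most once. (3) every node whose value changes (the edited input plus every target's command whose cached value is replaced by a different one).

New value of alpha.gen: 8.
Target commands that run: alpha.gen, opt.gen, schema.gen, stage.gen — 4 in total.
Values that change: alpha.gen, kernel.txt, opt.gen, schema.gen.

First evaluation (everything demanded from the output):
  amber.gen = neg(3) = -3
  opt.gen = add(1, 3) = 4
  stage.gen = max2(3, 1) = 3
  schema.gen = max2(3, 4) = 4
  alpha.gen = sub(4, -3) = 7

Propagation after the edit:
  opt.gen: runs — kernel.txt 1->2; result 5.
  stage.gen: runs — kernel.txt 1->2; result 3 (same value as before).
  schema.gen: runs — opt.gen 4->5; result 5.
  alpha.gen: runs — schema.gen 4->5; result 8.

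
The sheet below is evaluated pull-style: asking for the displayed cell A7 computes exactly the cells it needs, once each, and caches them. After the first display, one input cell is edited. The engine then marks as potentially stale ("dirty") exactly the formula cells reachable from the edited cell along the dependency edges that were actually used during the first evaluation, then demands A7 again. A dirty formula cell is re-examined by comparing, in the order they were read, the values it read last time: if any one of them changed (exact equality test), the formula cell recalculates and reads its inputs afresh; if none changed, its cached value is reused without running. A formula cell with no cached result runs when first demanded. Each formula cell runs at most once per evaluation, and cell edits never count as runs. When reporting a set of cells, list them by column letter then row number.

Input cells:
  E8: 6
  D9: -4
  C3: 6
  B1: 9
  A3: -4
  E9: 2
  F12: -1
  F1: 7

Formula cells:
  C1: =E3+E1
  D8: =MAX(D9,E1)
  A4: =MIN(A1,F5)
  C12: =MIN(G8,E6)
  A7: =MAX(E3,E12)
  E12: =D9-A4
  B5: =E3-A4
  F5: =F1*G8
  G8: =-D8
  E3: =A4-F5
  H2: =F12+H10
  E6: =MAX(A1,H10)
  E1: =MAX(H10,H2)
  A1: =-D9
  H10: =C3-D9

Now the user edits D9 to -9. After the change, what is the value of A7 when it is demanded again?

Demanding A7 again yields 96.

First demand of the output computes:
  A1 = -(-4) = 4
  H10 = 6 - -4 = 10
  H2 = -1 + 10 = 9
  E1 = MAX(10, 9) = 10
  D8 = MAX(-4, 10) = 10
  G8 = -(10) = -10
  F5 = 7 * -10 = -70
  A4 = MIN(4, -70) = -70
  E3 = -70 - -70 = 0
  E12 = -4 - -70 = 66
  A7 = MAX(0, 66) = 66

After the edit, cleaning proceeds:
  A1: a read changed (D9 -4->-9) — executes, giving 9.
  H10: a read changed (D9 -4->-9) — executes, giving 15.
  H2: a read changed (H10 10->15) — executes, giving 14.
  E1: a read changed (H10 10->15; H2 9->14) — executes, giving 15.
  D8: a read changed (D9 -4->-9; E1 10->15) — executes, giving 15.
  G8: a read changed (D8 10->15) — executes, giving -15.
  F5: a read changed (G8 -10->-15) — executes, giving -105.
  A4: a read changed (A1 4->9; F5 -70->-105) — executes, giving -105.
  E3: a read changed (A4 -70->-105; F5 -70->-105) — executes, giving 0 — identical to its old value.
  E12: a read changed (D9 -4->-9; A4 -70->-105) — executes, giving 96.
  A7: a read changed (E12 66->96) — executes, giving 96.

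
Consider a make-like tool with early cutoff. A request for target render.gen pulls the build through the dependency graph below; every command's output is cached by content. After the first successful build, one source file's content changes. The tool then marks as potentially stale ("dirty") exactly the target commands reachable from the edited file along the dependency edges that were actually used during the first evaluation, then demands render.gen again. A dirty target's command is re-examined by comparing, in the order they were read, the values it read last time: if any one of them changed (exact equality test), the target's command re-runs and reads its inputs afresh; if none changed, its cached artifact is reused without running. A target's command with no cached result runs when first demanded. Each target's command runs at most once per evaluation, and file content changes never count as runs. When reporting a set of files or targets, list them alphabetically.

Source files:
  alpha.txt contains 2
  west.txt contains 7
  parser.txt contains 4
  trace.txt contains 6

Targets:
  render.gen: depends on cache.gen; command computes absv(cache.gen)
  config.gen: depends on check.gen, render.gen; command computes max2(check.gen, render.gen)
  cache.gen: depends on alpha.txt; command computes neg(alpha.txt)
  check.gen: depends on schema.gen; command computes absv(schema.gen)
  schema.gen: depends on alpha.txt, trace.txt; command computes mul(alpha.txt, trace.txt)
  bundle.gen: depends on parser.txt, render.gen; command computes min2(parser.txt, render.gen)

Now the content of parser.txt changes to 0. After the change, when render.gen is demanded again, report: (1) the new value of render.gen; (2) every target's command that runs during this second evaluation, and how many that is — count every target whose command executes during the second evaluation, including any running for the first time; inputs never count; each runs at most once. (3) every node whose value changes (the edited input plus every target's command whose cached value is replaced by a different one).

Demanding render.gen again yields 2.
0 target commands run: none.
The nodes whose values change: parser.txt.
Note the shortcut — parser.txt feeds only undemanded nodes, so no recomputation happens.

First demand of the output computes:
  cache.gen = neg(2) = -2
  render.gen = absv(-2) = 2

After the edit, cleaning proceeds:
  parser.txt only reaches undemanded nodes; the second demand re-runs nothing.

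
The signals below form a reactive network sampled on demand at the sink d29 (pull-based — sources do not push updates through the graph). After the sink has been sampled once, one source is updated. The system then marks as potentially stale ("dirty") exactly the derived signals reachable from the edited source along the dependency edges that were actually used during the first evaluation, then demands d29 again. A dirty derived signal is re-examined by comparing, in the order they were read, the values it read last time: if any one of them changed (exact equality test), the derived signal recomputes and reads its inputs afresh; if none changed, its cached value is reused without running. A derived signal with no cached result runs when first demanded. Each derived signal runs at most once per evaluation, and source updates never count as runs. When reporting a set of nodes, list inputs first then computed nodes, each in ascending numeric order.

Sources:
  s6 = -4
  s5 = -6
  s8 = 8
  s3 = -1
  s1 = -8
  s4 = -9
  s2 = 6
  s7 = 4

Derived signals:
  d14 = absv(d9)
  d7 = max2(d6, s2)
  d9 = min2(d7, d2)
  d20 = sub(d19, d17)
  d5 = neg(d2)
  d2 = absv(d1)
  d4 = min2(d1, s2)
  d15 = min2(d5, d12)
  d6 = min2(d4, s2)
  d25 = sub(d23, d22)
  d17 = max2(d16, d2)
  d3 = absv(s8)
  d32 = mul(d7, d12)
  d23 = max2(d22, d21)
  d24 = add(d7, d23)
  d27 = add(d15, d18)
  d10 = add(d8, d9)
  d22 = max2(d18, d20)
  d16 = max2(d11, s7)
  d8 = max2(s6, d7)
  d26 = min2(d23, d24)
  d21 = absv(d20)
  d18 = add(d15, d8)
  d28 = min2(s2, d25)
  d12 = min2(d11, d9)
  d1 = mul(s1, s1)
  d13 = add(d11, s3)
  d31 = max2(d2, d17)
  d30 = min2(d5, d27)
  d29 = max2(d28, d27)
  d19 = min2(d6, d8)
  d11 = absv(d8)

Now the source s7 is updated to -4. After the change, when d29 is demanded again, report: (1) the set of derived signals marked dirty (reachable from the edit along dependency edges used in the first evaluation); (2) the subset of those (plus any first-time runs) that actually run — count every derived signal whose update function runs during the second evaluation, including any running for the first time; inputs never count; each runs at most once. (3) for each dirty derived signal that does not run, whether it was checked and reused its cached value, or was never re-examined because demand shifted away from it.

Initial pass — values computed on the first demand:
  d1 = mul(-8, -8) = 64
  d2 = absv(64) = 64
  d4 = min2(64, 6) = 6
  d5 = neg(64) = -64
  d6 = min2(6, 6) = 6
  d7 = max2(6, 6) = 6
  d8 = max2(-4, 6) = 6
  d9 = min2(6, 64) = 6
  d11 = absv(6) = 6
  d12 = min2(6, 6) = 6
  d15 = min2(-64, 6) = -64
  d16 = max2(6, 4) = 6
  d17 = max2(6, 64) = 64
  d18 = add(-64, 6) = -58
  d19 = min2(6, 6) = 6
  d20 = sub(6, 64) = -58
  d21 = absv(-58) = 58
  d22 = max2(-58, -58) = -58
  d23 = max2(-58, 58) = 58
  d25 = sub(58, -58) = 116
  d27 = add(-64, -58) = -122
  d28 = min2(6, 116) = 6
  d29 = max2(6, -122) = 6

Second demand — change propagation:
  d16: re-runs because s7 4->-4; new result 6 (unchanged).
  d17: re-examined; everything it read last time is the same (d16 unchanged, d2 unchanged) — cache 64 kept, no run.
  d20: re-examined; everything it read last time is the same (d19 unchanged, d17 unchanged) — cache -58 kept, no run.
  d21: re-examined; everything it read last time is the same (d20 unchanged) — cache 58 kept, no run.
  d22: re-examined; everything it read last time is the same (d18 unchanged, d20 unchanged) — cache -58 kept, no run.
  d23: re-examined; everything it read last time is the same (d22 unchanged, d21 unchanged) — cache 58 kept, no run.
  d25: re-examined; everything it read last time is the same (d23 unchanged, d22 unchanged) — cache 116 kept, no run.
  d28: re-examined; everything it read last time is the same (s2 unchanged, d25 unchanged) — cache 6 kept, no run.
  d29: re-examined; everything it read last time is the same (d28 unchanged, d27 unchanged) — cache 6 kept, no run.

The important point: d16 recomputes to an identical value, and the output ends up unchanged.

Dirty set: d16, d17, d20, d21, d22, d23, d25, d28, d29.
Run set: d16 (1 run).
Re-examined without running (cache reused): d17, d20, d21, d22, d23, d25, d28, d29.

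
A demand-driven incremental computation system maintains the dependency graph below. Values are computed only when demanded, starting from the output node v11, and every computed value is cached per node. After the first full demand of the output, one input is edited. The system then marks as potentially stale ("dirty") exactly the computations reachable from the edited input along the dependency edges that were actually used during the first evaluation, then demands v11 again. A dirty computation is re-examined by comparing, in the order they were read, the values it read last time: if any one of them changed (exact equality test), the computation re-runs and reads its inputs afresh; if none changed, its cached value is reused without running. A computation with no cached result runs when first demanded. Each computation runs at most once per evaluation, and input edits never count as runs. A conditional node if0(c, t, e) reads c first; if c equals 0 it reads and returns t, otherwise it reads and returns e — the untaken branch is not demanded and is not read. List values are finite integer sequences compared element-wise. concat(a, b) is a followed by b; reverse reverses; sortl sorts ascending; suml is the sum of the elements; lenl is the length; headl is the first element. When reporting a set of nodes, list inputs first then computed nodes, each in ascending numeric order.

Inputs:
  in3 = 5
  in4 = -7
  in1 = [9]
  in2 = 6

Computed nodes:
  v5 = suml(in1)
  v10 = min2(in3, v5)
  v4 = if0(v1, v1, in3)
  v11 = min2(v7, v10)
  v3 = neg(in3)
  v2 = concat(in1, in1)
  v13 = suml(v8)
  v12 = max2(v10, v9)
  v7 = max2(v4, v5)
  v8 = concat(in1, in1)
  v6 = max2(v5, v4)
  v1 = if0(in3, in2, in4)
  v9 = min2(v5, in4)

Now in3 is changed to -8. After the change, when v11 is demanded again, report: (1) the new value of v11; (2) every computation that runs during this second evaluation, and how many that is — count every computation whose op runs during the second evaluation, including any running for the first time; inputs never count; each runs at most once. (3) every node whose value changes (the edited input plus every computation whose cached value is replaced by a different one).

New value of v11: -8.
Computations that run: v1, v4, v7, v10, v11 — 5 in total.
Values that change: in3, v4, v10, v11.

First evaluation (everything demanded from the output):
  v1 = if0(in3=5 -> else branch in4) = -7
  v4 = if0(v1=-7 -> else branch in3) = 5
  v5 = suml([9]) = 9
  v7 = max2(5, 9) = 9
  v10 = min2(5, 9) = 5
  v11 = min2(9, 5) = 5

Propagation after the edit:
  v1: runs — in3 5->-8; result -7 (same value as before).
  v4: runs — in3 5->-8; result -8.
  v7: runs — v4 5->-8; result 9 (same value as before).
  v10: runs — in3 5->-8; result -8.
  v11: runs — v10 5->-8; result -8.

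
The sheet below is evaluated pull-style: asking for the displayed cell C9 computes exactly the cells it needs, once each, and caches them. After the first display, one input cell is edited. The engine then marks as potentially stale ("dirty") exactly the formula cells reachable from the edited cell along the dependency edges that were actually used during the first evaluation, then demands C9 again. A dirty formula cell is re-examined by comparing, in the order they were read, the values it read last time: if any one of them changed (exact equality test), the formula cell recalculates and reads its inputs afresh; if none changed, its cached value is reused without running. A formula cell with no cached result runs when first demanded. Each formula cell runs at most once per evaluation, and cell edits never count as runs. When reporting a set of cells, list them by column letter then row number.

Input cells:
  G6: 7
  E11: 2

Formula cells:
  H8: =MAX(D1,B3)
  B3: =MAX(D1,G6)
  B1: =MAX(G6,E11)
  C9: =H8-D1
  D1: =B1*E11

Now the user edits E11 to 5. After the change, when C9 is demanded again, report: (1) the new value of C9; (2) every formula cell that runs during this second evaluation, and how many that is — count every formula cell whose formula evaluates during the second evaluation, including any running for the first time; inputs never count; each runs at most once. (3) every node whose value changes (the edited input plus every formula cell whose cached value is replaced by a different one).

First demand of the output computes:
  B1 = MAX(7, 2) = 7
  D1 = 7 * 2 = 14
  B3 = MAX(14, 7) = 14
  H8 = MAX(14, 14) = 14
  C9 = 14 - 14 = 0

After the edit, cleaning proceeds:
  B1: a read changed (E11 2->5) — executes, giving 7 — identical to its old value.
  D1: a read changed (E11 2->5) — executes, giving 35.
  B3: a read changed (D1 14->35) — executes, giving 35.
  H8: a read changed (D1 14->35; B3 14->35) — executes, giving 35.
  C9: a read changed (H8 14->35; D1 14->35) — executes, giving 0 — identical to its old value.

Demanding C9 again yields 0.
5 formula cells run: B1, B3, C9, D1, H8.
The nodes whose values change: B3, D1, E11, H8.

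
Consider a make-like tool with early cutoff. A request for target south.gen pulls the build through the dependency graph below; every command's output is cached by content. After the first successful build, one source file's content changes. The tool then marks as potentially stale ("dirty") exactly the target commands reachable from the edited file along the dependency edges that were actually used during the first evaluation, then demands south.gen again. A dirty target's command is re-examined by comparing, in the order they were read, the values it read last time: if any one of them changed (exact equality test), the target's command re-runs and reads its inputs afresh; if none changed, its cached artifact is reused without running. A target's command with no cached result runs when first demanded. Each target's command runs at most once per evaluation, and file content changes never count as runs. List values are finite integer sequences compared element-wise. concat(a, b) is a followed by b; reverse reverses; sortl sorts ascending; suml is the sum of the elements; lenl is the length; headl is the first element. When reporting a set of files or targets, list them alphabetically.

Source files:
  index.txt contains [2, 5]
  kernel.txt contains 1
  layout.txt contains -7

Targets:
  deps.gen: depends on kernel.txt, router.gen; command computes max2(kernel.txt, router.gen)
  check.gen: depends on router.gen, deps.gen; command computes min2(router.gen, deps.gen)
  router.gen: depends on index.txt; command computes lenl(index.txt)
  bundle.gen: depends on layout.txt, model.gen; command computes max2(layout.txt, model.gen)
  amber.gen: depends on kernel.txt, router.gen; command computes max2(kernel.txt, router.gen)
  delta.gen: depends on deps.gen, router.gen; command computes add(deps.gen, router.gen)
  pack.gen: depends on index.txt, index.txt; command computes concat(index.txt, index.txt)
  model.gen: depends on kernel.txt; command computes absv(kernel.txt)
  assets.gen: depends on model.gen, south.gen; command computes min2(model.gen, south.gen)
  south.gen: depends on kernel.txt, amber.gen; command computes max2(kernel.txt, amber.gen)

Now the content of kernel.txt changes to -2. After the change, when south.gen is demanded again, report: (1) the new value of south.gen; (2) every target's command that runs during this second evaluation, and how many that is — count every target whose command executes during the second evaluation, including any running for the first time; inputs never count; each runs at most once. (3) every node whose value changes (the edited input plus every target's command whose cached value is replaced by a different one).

Demanding south.gen again yields 2.
2 target commands run: amber.gen, south.gen.
The nodes whose values change: kernel.txt.

First demand of the output computes:
  router.gen = lenl([2, 5]) = 2
  amber.gen = max2(1, 2) = 2
  south.gen = max2(1, 2) = 2

After the edit, cleaning proceeds:
  amber.gen: a read changed (kernel.txt 1->-2) — executes, giving 2 — identical to its old value.
  south.gen: a read changed (kernel.txt 1->-2) — executes, giving 2 — identical to its old value.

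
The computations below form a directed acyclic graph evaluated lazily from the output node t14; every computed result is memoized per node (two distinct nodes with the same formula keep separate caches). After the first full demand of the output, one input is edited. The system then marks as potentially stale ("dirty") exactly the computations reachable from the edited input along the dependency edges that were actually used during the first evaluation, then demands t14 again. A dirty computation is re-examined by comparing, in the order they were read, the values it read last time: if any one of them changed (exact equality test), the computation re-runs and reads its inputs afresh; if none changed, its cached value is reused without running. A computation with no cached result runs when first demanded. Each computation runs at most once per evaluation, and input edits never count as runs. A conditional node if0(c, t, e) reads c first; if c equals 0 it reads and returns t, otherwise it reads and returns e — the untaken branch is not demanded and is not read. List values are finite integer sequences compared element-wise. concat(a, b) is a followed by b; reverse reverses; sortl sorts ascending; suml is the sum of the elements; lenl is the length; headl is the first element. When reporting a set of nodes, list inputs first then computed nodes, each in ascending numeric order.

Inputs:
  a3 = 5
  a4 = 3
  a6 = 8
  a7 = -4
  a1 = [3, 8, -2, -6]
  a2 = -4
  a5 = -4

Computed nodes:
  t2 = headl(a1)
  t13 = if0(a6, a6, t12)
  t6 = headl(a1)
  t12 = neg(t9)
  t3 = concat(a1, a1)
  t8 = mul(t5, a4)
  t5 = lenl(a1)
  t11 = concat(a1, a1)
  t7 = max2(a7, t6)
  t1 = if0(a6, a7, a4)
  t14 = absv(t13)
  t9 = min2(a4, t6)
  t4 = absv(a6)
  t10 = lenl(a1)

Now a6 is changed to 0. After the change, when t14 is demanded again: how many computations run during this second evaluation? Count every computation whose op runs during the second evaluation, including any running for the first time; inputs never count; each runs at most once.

2 computations run: t13, t14.

First demand of the output computes:
  t6 = headl([3, 8, -2, -6]) = 3
  t9 = min2(3, 3) = 3
  t12 = neg(3) = -3
  t13 = if0(a6=8 -> else branch t12) = -3
  t14 = absv(-3) = 3

After the edit, cleaning proceeds:
  t13: a read changed (a6 8->0) — executes, giving 0.
  t14: a read changed (t13 -3->0) — executes, giving 0.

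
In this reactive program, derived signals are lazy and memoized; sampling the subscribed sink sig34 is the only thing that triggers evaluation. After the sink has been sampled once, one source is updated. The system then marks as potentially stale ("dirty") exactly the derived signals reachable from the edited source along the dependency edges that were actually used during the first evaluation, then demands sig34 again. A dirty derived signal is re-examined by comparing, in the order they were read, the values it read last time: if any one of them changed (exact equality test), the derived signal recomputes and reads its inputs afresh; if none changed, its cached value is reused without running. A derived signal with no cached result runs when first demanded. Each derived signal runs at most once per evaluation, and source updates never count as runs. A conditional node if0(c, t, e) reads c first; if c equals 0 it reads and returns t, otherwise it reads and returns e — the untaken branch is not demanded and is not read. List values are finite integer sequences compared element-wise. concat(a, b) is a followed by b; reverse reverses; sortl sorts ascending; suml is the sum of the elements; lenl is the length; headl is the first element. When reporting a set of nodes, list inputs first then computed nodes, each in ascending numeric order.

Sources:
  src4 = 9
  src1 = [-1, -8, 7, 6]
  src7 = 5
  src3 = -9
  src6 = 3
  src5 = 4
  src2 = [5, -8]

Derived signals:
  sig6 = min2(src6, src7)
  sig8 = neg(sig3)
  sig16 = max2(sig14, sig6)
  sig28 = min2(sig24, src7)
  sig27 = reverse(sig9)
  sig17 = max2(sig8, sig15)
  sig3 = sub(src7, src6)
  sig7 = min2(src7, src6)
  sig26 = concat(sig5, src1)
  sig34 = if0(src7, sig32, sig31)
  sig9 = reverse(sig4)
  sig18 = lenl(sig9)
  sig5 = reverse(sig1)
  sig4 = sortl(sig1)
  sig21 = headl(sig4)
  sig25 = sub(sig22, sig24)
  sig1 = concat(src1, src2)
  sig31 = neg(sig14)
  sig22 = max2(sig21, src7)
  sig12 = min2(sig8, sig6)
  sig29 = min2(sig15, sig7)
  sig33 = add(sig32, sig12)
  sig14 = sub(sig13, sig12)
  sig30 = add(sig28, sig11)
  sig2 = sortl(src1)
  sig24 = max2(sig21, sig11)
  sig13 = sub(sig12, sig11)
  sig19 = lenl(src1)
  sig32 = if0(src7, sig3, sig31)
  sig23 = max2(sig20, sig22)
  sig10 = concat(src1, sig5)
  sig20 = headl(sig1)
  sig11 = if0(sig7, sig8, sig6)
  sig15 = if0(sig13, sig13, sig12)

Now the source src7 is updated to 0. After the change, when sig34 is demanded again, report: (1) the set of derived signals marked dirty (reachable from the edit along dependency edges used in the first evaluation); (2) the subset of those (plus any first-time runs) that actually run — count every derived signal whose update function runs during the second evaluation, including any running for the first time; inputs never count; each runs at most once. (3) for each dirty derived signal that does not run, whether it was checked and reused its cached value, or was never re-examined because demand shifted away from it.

First demand of the output computes:
  sig3 = sub(5, 3) = 2
  sig6 = min2(3, 5) = 3
  sig7 = min2(5, 3) = 3
  sig8 = neg(2) = -2
  sig11 = if0(sig7=3 -> else branch sig6) = 3
  sig12 = min2(-2, 3) = -2
  sig13 = sub(-2, 3) = -5
  sig14 = sub(-5, -2) = -3
  sig31 = neg(-3) = 3
  sig34 = if0(src7=5 -> else branch sig31) = 3

After the edit, cleaning proceeds:
  sig3: a read changed (src7 5->0) — executes, giving -3.
  sig6: stays stale; no demand reaches it after the flip.
  sig7: stays stale; no demand reaches it after the flip.
  sig8: stays stale; no demand reaches it after the flip.
  sig11: stays stale; no demand reaches it after the flip.
  sig12: stays stale; no demand reaches it after the flip.
  sig13: stays stale; no demand reaches it after the flip.
  sig14: stays stale; no demand reaches it after the flip.
  sig31: stays stale; no demand reaches it after the flip.
  sig32: had never run; runs now, result -3.
  sig34: a read changed (src7 5->0) — executes, giving -3.

Note the branch switch — demand abandons sig6, sig7, sig8, sig11, sig12, sig13, sig14, sig31, which are never re-examined.

The edit dirties: sig3, sig6, sig7, sig8, sig11, sig12, sig13, sig14, sig31, sig34.
3 derived signals run: sig3, sig32, sig34.
Unvisited dirty nodes (no longer demanded): sig6, sig7, sig8, sig11, sig12, sig13, sig14, sig31.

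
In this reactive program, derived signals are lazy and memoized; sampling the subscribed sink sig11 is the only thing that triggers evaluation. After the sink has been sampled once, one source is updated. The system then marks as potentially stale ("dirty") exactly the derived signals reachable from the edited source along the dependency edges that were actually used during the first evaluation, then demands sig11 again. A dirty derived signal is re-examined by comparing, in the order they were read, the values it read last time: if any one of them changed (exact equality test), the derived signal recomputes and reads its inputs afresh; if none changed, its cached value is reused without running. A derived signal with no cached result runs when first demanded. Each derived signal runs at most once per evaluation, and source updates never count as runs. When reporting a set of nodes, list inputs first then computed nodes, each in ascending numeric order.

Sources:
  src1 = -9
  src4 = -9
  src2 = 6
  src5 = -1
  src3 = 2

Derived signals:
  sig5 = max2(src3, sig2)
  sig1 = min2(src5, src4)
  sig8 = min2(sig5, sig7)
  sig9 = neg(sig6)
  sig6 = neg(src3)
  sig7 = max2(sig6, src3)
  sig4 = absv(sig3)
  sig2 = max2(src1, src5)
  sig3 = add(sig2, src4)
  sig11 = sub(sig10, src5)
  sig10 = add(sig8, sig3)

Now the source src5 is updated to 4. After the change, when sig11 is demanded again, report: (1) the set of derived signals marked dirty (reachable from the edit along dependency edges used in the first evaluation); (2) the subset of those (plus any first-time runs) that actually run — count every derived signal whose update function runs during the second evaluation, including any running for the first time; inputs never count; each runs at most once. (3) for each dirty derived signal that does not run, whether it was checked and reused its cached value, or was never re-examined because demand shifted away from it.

The edit dirties: sig2, sig3, sig5, sig8, sig10, sig11.
6 derived signals run: sig2, sig3, sig5, sig8, sig10, sig11.
No dirty derived signal escaped a run.

First demand of the output computes:
  sig2 = max2(-9, -1) = -1
  sig3 = add(-1, -9) = -10
  sig5 = max2(2, -1) = 2
  sig6 = neg(2) = -2
  sig7 = max2(-2, 2) = 2
  sig8 = min2(2, 2) = 2
  sig10 = add(2, -10) = -8
  sig11 = sub(-8, -1) = -7

After the edit, cleaning proceeds:
  sig2: a read changed (src5 -1->4) — executes, giving 4.
  sig3: a read changed (sig2 -1->4) — executes, giving -5.
  sig5: a read changed (sig2 -1->4) — executes, giving 4.
  sig8: a read changed (sig5 2->4) — executes, giving 2 — identical to its old value.
  sig10: a read changed (sig3 -10->-5) — executes, giving -3.
  sig11: a read changed (sig10 -8->-3; src5 -1->4) — executes, giving -7 — identical to its old value.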